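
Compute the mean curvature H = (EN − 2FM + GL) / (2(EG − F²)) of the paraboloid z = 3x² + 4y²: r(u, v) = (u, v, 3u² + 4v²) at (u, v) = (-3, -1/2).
H = 1351*sqrt(341)/116281

With E = 36*u^2 + 1, F = 48*u*v, G = 64*v^2 + 1, L = 6/sqrt(36*u^2 + 64*v^2 + 1), M = 0, N = 8/sqrt(36*u^2 + 64*v^2 + 1), assemble
  H = (EN − 2FM + GL) / (2(EG − F²)) = (144*u^2 + 192*v^2 + 7)/(36*u^2 + 64*v^2 + 1)^(3/2).
At (u, v) = (-3, -1/2): H = 1351*sqrt(341)/116281.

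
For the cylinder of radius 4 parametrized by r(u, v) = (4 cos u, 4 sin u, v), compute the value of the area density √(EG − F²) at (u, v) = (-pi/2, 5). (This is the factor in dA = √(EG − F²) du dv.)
√(EG − F²)|_{(-pi/2, 5)} = 4

E = 16, F = 0, G = 1, so EG − F² = 16. Taking the positive square root: √(EG − F²) = 4. At (u, v) = (-pi/2, 5): 4.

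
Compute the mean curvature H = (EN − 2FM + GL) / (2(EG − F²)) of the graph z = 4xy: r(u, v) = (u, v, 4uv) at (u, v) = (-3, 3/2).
H = 288*sqrt(181)/32761

With E = 16*v^2 + 1, F = 16*u*v, G = 16*u^2 + 1, L = 0, M = 4/sqrt(16*u^2 + 16*v^2 + 1), N = 0, assemble
  H = (EN − 2FM + GL) / (2(EG − F²)) = -64*u*v/(16*u^2 + 16*v^2 + 1)^(3/2).
At (u, v) = (-3, 3/2): H = 288*sqrt(181)/32761.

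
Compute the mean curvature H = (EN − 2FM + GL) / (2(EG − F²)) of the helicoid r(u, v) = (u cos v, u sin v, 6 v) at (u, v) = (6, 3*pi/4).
H = 0

With E = 1, F = 0, G = u^2 + 36, L = 0, M = -6/sqrt(u^2 + 36), N = 0, assemble
  H = (EN − 2FM + GL) / (2(EG − F²)) = 0.
At (u, v) = (6, 3*pi/4): H = 0.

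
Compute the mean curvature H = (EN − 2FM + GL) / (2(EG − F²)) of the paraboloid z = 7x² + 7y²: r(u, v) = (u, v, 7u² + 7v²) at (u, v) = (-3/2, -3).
H = 15449*sqrt(2206)/4866436

With E = 196*u^2 + 1, F = 196*u*v, G = 196*v^2 + 1, L = 14/sqrt(196*u^2 + 196*v^2 + 1), M = 0, N = 14/sqrt(196*u^2 + 196*v^2 + 1), assemble
  H = (EN − 2FM + GL) / (2(EG − F²)) = 14*(98*u^2 + 98*v^2 + 1)/(196*u^2 + 196*v^2 + 1)^(3/2).
At (u, v) = (-3/2, -3): H = 15449*sqrt(2206)/4866436.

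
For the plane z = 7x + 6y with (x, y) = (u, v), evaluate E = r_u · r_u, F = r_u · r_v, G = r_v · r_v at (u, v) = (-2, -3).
E = 50;  F = 42;  G = 37

Partials: r_u = (1, 0, 7), r_v = (0, 1, 6). As functions of (u, v):
  E = r_u · r_u = 50,
  F = r_u · r_v = 42,
  G = r_v · r_v = 37.
Evaluating at (u, v) = (-2, -3): E = 50, F = 42, G = 37.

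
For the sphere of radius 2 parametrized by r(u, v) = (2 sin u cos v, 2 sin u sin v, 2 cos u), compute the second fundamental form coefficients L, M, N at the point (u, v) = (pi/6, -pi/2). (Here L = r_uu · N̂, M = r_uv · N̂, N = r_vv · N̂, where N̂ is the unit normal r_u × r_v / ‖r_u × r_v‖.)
L = -2;  M = 0;  N = -1/2

Compute the unit normal N̂(u, v) = (sin(u)^2*cos(v)/Abs(sin(u)), sin(u)^2*sin(v)/Abs(sin(u)), sin(2*u)/(2*Abs(sin(u)))), and the second partials r_uu, r_uv, r_vv. Take dot products:
  L(u, v) = r_uu · N̂ = -2*sin(u)/Abs(sin(u)),
  M(u, v) = r_uv · N̂ = 0,
  N(u, v) = r_vv · N̂ = -2*sin(u)^3/Abs(sin(u)).
Evaluating at (u, v) = (pi/6, -pi/2):
  L = -2, M = 0, N = -1/2.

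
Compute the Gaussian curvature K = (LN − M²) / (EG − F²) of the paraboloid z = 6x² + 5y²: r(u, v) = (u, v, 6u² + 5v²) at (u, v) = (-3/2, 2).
K = 24/105125

Coefficients of the first fundamental form: E = 144*u^2 + 1, F = 120*u*v, G = 100*v^2 + 1.
Coefficients of the second fundamental form: L = 12/sqrt(144*u^2 + 100*v^2 + 1), M = 0, N = 10/sqrt(144*u^2 + 100*v^2 + 1).
Assemble K = (LN − M²)/(EG − F²) = 120/(20736*u^4 + 28800*u^2*v^2 + 288*u^2 + 10000*v^4 + 200*v^2 + 1). At (u, v) = (-3/2, 2): K = 24/105125.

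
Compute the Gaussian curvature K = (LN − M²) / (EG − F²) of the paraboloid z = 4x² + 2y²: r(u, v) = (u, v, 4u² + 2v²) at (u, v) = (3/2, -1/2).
K = 32/22201

Coefficients of the first fundamental form: E = 64*u^2 + 1, F = 32*u*v, G = 16*v^2 + 1.
Coefficients of the second fundamental form: L = 8/sqrt(64*u^2 + 16*v^2 + 1), M = 0, N = 4/sqrt(64*u^2 + 16*v^2 + 1).
Assemble K = (LN − M²)/(EG − F²) = 32/(4096*u^4 + 2048*u^2*v^2 + 128*u^2 + 256*v^4 + 32*v^2 + 1). At (u, v) = (3/2, -1/2): K = 32/22201.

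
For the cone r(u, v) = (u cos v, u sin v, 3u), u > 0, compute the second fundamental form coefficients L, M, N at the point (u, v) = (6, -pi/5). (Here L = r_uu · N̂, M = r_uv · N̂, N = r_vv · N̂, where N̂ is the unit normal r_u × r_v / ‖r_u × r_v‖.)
L = 0;  M = 0;  N = 9*sqrt(10)/5

Compute the unit normal N̂(u, v) = (-3*sqrt(10)*u*cos(v)/(10*Abs(u)), -3*sqrt(10)*u*sin(v)/(10*Abs(u)), sqrt(10)*u/(10*Abs(u))), and the second partials r_uu, r_uv, r_vv. Take dot products:
  L(u, v) = r_uu · N̂ = 0,
  M(u, v) = r_uv · N̂ = 0,
  N(u, v) = r_vv · N̂ = 3*sqrt(10)*u^2/(10*Abs(u)).
Evaluating at (u, v) = (6, -pi/5):
  L = 0, M = 0, N = 9*sqrt(10)/5.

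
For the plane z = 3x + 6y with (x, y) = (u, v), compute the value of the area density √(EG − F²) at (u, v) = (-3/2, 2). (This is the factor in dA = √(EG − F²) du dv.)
√(EG − F²)|_{(-3/2, 2)} = sqrt(46)

E = 10, F = 18, G = 37, so EG − F² = 46. Taking the positive square root: √(EG − F²) = sqrt(46). At (u, v) = (-3/2, 2): sqrt(46).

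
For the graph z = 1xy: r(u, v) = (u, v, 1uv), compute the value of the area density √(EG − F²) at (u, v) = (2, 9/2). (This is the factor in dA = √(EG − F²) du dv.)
√(EG − F²)|_{(2, 9/2)} = sqrt(101)/2

E = v^2 + 1, F = u*v, G = u^2 + 1, so EG − F² = u^2 + v^2 + 1. Taking the positive square root: √(EG − F²) = sqrt(u^2 + v^2 + 1). At (u, v) = (2, 9/2): sqrt(101)/2.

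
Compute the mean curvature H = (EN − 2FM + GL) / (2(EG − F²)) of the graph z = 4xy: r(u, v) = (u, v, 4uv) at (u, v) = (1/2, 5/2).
H = -16*sqrt(105)/2205

With E = 16*v^2 + 1, F = 16*u*v, G = 16*u^2 + 1, L = 0, M = 4/sqrt(16*u^2 + 16*v^2 + 1), N = 0, assemble
  H = (EN − 2FM + GL) / (2(EG − F²)) = -64*u*v/(16*u^2 + 16*v^2 + 1)^(3/2).
At (u, v) = (1/2, 5/2): H = -16*sqrt(105)/2205.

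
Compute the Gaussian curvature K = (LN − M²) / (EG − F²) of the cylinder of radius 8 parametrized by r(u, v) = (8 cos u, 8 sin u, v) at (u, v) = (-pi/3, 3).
K = 0

Coefficients of the first fundamental form: E = 64, F = 0, G = 1.
Coefficients of the second fundamental form: L = -8, M = 0, N = 0.
Assemble K = (LN − M²)/(EG − F²) = 0. At (u, v) = (-pi/3, 3): K = 0.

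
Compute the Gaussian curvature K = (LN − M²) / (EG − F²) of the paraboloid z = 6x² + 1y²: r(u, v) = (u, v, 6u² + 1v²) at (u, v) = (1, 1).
K = 24/22201

Coefficients of the first fundamental form: E = 144*u^2 + 1, F = 24*u*v, G = 4*v^2 + 1.
Coefficients of the second fundamental form: L = 12/sqrt(144*u^2 + 4*v^2 + 1), M = 0, N = 2/sqrt(144*u^2 + 4*v^2 + 1).
Assemble K = (LN − M²)/(EG − F²) = 24/(20736*u^4 + 1152*u^2*v^2 + 288*u^2 + 16*v^4 + 8*v^2 + 1). At (u, v) = (1, 1): K = 24/22201.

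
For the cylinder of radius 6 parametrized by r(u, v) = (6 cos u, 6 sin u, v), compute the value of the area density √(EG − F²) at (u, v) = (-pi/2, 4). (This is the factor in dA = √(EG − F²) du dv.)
√(EG − F²)|_{(-pi/2, 4)} = 6

E = 36, F = 0, G = 1, so EG − F² = 36. Taking the positive square root: √(EG − F²) = 6. At (u, v) = (-pi/2, 4): 6.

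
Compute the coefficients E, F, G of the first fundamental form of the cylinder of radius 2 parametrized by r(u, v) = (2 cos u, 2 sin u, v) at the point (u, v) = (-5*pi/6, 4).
E = 4;  F = 0;  G = 1

Partials: r_u = (-2*sin(u), 2*cos(u), 0), r_v = (0, 0, 1). As functions of (u, v):
  E = r_u · r_u = 4,
  F = r_u · r_v = 0,
  G = r_v · r_v = 1.
Evaluating at (u, v) = (-5*pi/6, 4): E = 4, F = 0, G = 1.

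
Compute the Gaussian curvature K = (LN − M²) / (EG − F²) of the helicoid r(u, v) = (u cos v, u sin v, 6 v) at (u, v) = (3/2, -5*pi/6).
K = -64/2601

Coefficients of the first fundamental form: E = 1, F = 0, G = u^2 + 36.
Coefficients of the second fundamental form: L = 0, M = -6/sqrt(u^2 + 36), N = 0.
Assemble K = (LN − M²)/(EG − F²) = -36/(u^2 + 36)^2. At (u, v) = (3/2, -5*pi/6): K = -64/2601.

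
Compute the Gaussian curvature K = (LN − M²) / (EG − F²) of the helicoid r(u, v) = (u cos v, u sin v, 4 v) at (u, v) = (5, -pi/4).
K = -16/1681

Coefficients of the first fundamental form: E = 1, F = 0, G = u^2 + 16.
Coefficients of the second fundamental form: L = 0, M = -4/sqrt(u^2 + 16), N = 0.
Assemble K = (LN − M²)/(EG − F²) = -16/(u^2 + 16)^2. At (u, v) = (5, -pi/4): K = -16/1681.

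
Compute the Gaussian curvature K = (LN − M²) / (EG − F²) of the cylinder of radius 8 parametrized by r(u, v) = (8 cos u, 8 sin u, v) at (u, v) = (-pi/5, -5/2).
K = 0

Coefficients of the first fundamental form: E = 64, F = 0, G = 1.
Coefficients of the second fundamental form: L = -8, M = 0, N = 0.
Assemble K = (LN − M²)/(EG − F²) = 0. At (u, v) = (-pi/5, -5/2): K = 0.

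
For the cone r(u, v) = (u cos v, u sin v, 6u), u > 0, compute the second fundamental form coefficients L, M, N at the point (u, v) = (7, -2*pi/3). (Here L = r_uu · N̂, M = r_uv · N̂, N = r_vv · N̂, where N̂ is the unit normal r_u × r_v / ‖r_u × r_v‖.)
L = 0;  M = 0;  N = 42*sqrt(37)/37

Compute the unit normal N̂(u, v) = (-6*sqrt(37)*u*cos(v)/(37*Abs(u)), -6*sqrt(37)*u*sin(v)/(37*Abs(u)), sqrt(37)*u/(37*Abs(u))), and the second partials r_uu, r_uv, r_vv. Take dot products:
  L(u, v) = r_uu · N̂ = 0,
  M(u, v) = r_uv · N̂ = 0,
  N(u, v) = r_vv · N̂ = 6*sqrt(37)*u^2/(37*Abs(u)).
Evaluating at (u, v) = (7, -2*pi/3):
  L = 0, M = 0, N = 42*sqrt(37)/37.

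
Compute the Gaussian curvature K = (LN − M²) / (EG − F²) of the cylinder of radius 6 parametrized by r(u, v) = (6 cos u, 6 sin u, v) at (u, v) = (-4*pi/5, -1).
K = 0

Coefficients of the first fundamental form: E = 36, F = 0, G = 1.
Coefficients of the second fundamental form: L = -6, M = 0, N = 0.
Assemble K = (LN − M²)/(EG − F²) = 0. At (u, v) = (-4*pi/5, -1): K = 0.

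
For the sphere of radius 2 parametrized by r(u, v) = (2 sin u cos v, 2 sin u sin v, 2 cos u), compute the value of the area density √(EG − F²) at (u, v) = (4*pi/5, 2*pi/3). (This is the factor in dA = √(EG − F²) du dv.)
√(EG − F²)|_{(4*pi/5, 2*pi/3)} = sqrt(10 - 2*sqrt(5))

E = 4, F = 0, G = 4*sin(u)^2, so EG − F² = 16*sin(u)^2. Taking the positive square root: √(EG − F²) = 4*Abs(sin(u)). At (u, v) = (4*pi/5, 2*pi/3): sqrt(10 - 2*sqrt(5)).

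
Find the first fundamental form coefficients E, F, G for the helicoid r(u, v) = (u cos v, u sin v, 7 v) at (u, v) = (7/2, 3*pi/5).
E = 1;  F = 0;  G = 245/4

Partials: r_u = (cos(v), sin(v), 0), r_v = (-u*sin(v), u*cos(v), 7). As functions of (u, v):
  E = r_u · r_u = 1,
  F = r_u · r_v = 0,
  G = r_v · r_v = u^2 + 49.
Evaluating at (u, v) = (7/2, 3*pi/5): E = 1, F = 0, G = 245/4.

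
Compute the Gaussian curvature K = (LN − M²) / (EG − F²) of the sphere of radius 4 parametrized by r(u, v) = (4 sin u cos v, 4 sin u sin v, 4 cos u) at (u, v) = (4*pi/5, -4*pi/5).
K = 1/16

Coefficients of the first fundamental form: E = 16, F = 0, G = 16*sin(u)^2.
Coefficients of the second fundamental form: L = -4*sin(u)/Abs(sin(u)), M = 0, N = -4*sin(u)^3/Abs(sin(u)).
Assemble K = (LN − M²)/(EG − F²) = 1/16. At (u, v) = (4*pi/5, -4*pi/5): K = 1/16.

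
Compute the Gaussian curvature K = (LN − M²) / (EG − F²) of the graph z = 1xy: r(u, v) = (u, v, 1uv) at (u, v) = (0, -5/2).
K = -16/841

Coefficients of the first fundamental form: E = v^2 + 1, F = u*v, G = u^2 + 1.
Coefficients of the second fundamental form: L = 0, M = 1/sqrt(u^2 + v^2 + 1), N = 0.
Assemble K = (LN − M²)/(EG − F²) = 1/((u^2*v^2 - (u^2 + 1)*(v^2 + 1))*(u^2 + v^2 + 1)). At (u, v) = (0, -5/2): K = -16/841.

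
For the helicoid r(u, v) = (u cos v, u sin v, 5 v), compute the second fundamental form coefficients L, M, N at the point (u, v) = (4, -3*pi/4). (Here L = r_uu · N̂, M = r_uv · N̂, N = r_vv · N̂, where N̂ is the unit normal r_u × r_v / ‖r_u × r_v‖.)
L = 0;  M = -5*sqrt(41)/41;  N = 0

Compute the unit normal N̂(u, v) = (5*sin(v)/sqrt(u^2 + 25), -5*cos(v)/sqrt(u^2 + 25), u/sqrt(u^2 + 25)), and the second partials r_uu, r_uv, r_vv. Take dot products:
  L(u, v) = r_uu · N̂ = 0,
  M(u, v) = r_uv · N̂ = -5/sqrt(u^2 + 25),
  N(u, v) = r_vv · N̂ = 0.
Evaluating at (u, v) = (4, -3*pi/4):
  L = 0, M = -5*sqrt(41)/41, N = 0.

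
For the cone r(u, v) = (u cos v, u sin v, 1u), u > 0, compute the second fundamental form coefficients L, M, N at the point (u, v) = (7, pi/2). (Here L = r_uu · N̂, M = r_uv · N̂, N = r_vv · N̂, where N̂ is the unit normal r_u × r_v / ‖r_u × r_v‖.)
L = 0;  M = 0;  N = 7*sqrt(2)/2

Compute the unit normal N̂(u, v) = (-sqrt(2)*u*cos(v)/(2*Abs(u)), -sqrt(2)*u*sin(v)/(2*Abs(u)), sqrt(2)*u/(2*Abs(u))), and the second partials r_uu, r_uv, r_vv. Take dot products:
  L(u, v) = r_uu · N̂ = 0,
  M(u, v) = r_uv · N̂ = 0,
  N(u, v) = r_vv · N̂ = sqrt(2)*u^2/(2*Abs(u)).
Evaluating at (u, v) = (7, pi/2):
  L = 0, M = 0, N = 7*sqrt(2)/2.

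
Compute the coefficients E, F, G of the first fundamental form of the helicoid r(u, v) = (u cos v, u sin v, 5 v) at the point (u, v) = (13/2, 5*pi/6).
E = 1;  F = 0;  G = 269/4

Partials: r_u = (cos(v), sin(v), 0), r_v = (-u*sin(v), u*cos(v), 5). As functions of (u, v):
  E = r_u · r_u = 1,
  F = r_u · r_v = 0,
  G = r_v · r_v = u^2 + 25.
Evaluating at (u, v) = (13/2, 5*pi/6): E = 1, F = 0, G = 269/4.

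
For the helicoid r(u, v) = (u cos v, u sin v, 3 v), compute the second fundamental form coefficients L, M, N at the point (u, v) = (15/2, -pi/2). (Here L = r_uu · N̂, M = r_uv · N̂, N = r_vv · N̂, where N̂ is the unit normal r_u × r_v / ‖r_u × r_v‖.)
L = 0;  M = -2*sqrt(29)/29;  N = 0

Compute the unit normal N̂(u, v) = (3*sin(v)/sqrt(u^2 + 9), -3*cos(v)/sqrt(u^2 + 9), u/sqrt(u^2 + 9)), and the second partials r_uu, r_uv, r_vv. Take dot products:
  L(u, v) = r_uu · N̂ = 0,
  M(u, v) = r_uv · N̂ = -3/sqrt(u^2 + 9),
  N(u, v) = r_vv · N̂ = 0.
Evaluating at (u, v) = (15/2, -pi/2):
  L = 0, M = -2*sqrt(29)/29, N = 0.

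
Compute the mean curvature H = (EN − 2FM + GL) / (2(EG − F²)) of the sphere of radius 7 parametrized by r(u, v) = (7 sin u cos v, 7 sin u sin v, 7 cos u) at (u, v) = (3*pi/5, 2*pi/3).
H = -1/7

With E = 49, F = 0, G = 49*sin(u)^2, L = -7*sin(u)/Abs(sin(u)), M = 0, N = -7*sin(u)^3/Abs(sin(u)), assemble
  H = (EN − 2FM + GL) / (2(EG − F²)) = -sin(u)/(7*Abs(sin(u))).
At (u, v) = (3*pi/5, 2*pi/3): H = -1/7.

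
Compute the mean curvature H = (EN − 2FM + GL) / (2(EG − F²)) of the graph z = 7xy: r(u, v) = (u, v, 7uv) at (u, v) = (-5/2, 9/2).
H = 15435*sqrt(5198)/13509602

With E = 49*v^2 + 1, F = 49*u*v, G = 49*u^2 + 1, L = 0, M = 7/sqrt(49*u^2 + 49*v^2 + 1), N = 0, assemble
  H = (EN − 2FM + GL) / (2(EG − F²)) = -343*u*v/(49*u^2 + 49*v^2 + 1)^(3/2).
At (u, v) = (-5/2, 9/2): H = 15435*sqrt(5198)/13509602.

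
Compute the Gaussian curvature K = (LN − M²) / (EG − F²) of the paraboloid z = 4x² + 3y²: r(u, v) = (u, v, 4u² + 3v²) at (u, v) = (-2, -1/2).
K = 12/17689

Coefficients of the first fundamental form: E = 64*u^2 + 1, F = 48*u*v, G = 36*v^2 + 1.
Coefficients of the second fundamental form: L = 8/sqrt(64*u^2 + 36*v^2 + 1), M = 0, N = 6/sqrt(64*u^2 + 36*v^2 + 1).
Assemble K = (LN − M²)/(EG − F²) = 48/(4096*u^4 + 4608*u^2*v^2 + 128*u^2 + 1296*v^4 + 72*v^2 + 1). At (u, v) = (-2, -1/2): K = 12/17689.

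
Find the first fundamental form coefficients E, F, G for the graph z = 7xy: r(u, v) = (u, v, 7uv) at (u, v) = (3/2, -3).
E = 442;  F = -441/2;  G = 445/4

Partials: r_u = (1, 0, 7*v), r_v = (0, 1, 7*u). As functions of (u, v):
  E = r_u · r_u = 49*v^2 + 1,
  F = r_u · r_v = 49*u*v,
  G = r_v · r_v = 49*u^2 + 1.
Evaluating at (u, v) = (3/2, -3): E = 442, F = -441/2, G = 445/4.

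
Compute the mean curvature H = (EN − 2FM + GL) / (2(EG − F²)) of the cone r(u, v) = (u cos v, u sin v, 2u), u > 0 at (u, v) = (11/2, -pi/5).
H = 2*sqrt(5)/55

With E = 5, F = 0, G = u^2, L = 0, M = 0, N = 2*sqrt(5)*u^2/(5*Abs(u)), assemble
  H = (EN − 2FM + GL) / (2(EG − F²)) = sqrt(5)/(5*Abs(u)).
At (u, v) = (11/2, -pi/5): H = 2*sqrt(5)/55.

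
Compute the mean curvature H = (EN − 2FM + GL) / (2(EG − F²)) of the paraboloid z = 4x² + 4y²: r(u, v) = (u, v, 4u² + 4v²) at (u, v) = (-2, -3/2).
H = 1608*sqrt(401)/160801

With E = 64*u^2 + 1, F = 64*u*v, G = 64*v^2 + 1, L = 8/sqrt(64*u^2 + 64*v^2 + 1), M = 0, N = 8/sqrt(64*u^2 + 64*v^2 + 1), assemble
  H = (EN − 2FM + GL) / (2(EG − F²)) = 8*(32*u^2 + 32*v^2 + 1)/(64*u^2 + 64*v^2 + 1)^(3/2).
At (u, v) = (-2, -3/2): H = 1608*sqrt(401)/160801.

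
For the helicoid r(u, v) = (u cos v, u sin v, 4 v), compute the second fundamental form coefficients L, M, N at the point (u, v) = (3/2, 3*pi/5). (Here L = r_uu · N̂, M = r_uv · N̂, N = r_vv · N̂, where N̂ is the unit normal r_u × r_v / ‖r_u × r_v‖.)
L = 0;  M = -8*sqrt(73)/73;  N = 0

Compute the unit normal N̂(u, v) = (4*sin(v)/sqrt(u^2 + 16), -4*cos(v)/sqrt(u^2 + 16), u/sqrt(u^2 + 16)), and the second partials r_uu, r_uv, r_vv. Take dot products:
  L(u, v) = r_uu · N̂ = 0,
  M(u, v) = r_uv · N̂ = -4/sqrt(u^2 + 16),
  N(u, v) = r_vv · N̂ = 0.
Evaluating at (u, v) = (3/2, 3*pi/5):
  L = 0, M = -8*sqrt(73)/73, N = 0.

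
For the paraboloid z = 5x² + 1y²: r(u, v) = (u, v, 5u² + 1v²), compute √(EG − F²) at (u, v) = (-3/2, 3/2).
√(EG − F²)|_{(-3/2, 3/2)} = sqrt(235)

E = 100*u^2 + 1, F = 20*u*v, G = 4*v^2 + 1; EG − F² = 100*u^2 + 4*v^2 + 1; √(EG − F²) = sqrt(100*u^2 + 4*v^2 + 1). At the given point: sqrt(235).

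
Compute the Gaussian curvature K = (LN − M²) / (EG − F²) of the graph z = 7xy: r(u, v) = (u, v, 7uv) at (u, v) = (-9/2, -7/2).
K = -196/10156969

Coefficients of the first fundamental form: E = 49*v^2 + 1, F = 49*u*v, G = 49*u^2 + 1.
Coefficients of the second fundamental form: L = 0, M = 7/sqrt(49*u^2 + 49*v^2 + 1), N = 0.
Assemble K = (LN − M²)/(EG − F²) = -49/(2401*u^4 + 4802*u^2*v^2 + 98*u^2 + 2401*v^4 + 98*v^2 + 1). At (u, v) = (-9/2, -7/2): K = -196/10156969.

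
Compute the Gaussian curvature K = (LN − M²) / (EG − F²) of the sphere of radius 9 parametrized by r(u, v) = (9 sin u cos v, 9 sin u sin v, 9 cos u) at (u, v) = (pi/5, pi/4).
K = 1/81

Coefficients of the first fundamental form: E = 81, F = 0, G = 81*sin(u)^2.
Coefficients of the second fundamental form: L = -9*sin(u)/Abs(sin(u)), M = 0, N = -9*sin(u)^3/Abs(sin(u)).
Assemble K = (LN − M²)/(EG − F²) = 1/81. At (u, v) = (pi/5, pi/4): K = 1/81.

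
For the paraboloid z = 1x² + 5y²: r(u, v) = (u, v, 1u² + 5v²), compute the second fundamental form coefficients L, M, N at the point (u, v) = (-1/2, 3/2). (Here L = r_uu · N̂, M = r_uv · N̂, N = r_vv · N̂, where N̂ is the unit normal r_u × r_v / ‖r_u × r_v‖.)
L = 2*sqrt(227)/227;  M = 0;  N = 10*sqrt(227)/227

Compute the unit normal N̂(u, v) = (-2*u/sqrt(4*u^2 + 100*v^2 + 1), -10*v/sqrt(4*u^2 + 100*v^2 + 1), 1/sqrt(4*u^2 + 100*v^2 + 1)), and the second partials r_uu, r_uv, r_vv. Take dot products:
  L(u, v) = r_uu · N̂ = 2/sqrt(4*u^2 + 100*v^2 + 1),
  M(u, v) = r_uv · N̂ = 0,
  N(u, v) = r_vv · N̂ = 10/sqrt(4*u^2 + 100*v^2 + 1).
Evaluating at (u, v) = (-1/2, 3/2):
  L = 2*sqrt(227)/227, M = 0, N = 10*sqrt(227)/227.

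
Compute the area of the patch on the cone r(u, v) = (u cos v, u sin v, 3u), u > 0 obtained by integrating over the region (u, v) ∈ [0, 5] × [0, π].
Area = 25*sqrt(10)*pi/2

Area = ∫∫ √(EG − F²) du dv with √(EG − F²) = sqrt(10)*Abs(u). Integrating over [0, 5] × [0, π] gives 25*sqrt(10)*pi/2.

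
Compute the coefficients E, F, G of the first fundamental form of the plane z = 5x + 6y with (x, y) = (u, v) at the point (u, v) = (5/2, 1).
E = 26;  F = 30;  G = 37

Partials: r_u = (1, 0, 5), r_v = (0, 1, 6). As functions of (u, v):
  E = r_u · r_u = 26,
  F = r_u · r_v = 30,
  G = r_v · r_v = 37.
Evaluating at (u, v) = (5/2, 1): E = 26, F = 30, G = 37.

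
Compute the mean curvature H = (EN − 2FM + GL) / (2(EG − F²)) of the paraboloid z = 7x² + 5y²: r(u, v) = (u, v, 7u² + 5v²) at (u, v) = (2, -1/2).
H = 1369*sqrt(10)/24300

With E = 196*u^2 + 1, F = 140*u*v, G = 100*v^2 + 1, L = 14/sqrt(196*u^2 + 100*v^2 + 1), M = 0, N = 10/sqrt(196*u^2 + 100*v^2 + 1), assemble
  H = (EN − 2FM + GL) / (2(EG − F²)) = 4*(245*u^2 + 175*v^2 + 3)/(196*u^2 + 100*v^2 + 1)^(3/2).
At (u, v) = (2, -1/2): H = 1369*sqrt(10)/24300.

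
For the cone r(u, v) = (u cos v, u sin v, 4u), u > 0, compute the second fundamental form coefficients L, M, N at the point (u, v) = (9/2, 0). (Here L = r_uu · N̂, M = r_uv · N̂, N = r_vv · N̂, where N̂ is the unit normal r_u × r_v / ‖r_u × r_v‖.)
L = 0;  M = 0;  N = 18*sqrt(17)/17

Compute the unit normal N̂(u, v) = (-4*sqrt(17)*u*cos(v)/(17*Abs(u)), -4*sqrt(17)*u*sin(v)/(17*Abs(u)), sqrt(17)*u/(17*Abs(u))), and the second partials r_uu, r_uv, r_vv. Take dot products:
  L(u, v) = r_uu · N̂ = 0,
  M(u, v) = r_uv · N̂ = 0,
  N(u, v) = r_vv · N̂ = 4*sqrt(17)*u^2/(17*Abs(u)).
Evaluating at (u, v) = (9/2, 0):
  L = 0, M = 0, N = 18*sqrt(17)/17.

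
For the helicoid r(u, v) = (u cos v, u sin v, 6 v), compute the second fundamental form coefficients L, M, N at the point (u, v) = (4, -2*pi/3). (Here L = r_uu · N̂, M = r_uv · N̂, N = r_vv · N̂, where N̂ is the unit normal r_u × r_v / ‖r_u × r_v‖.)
L = 0;  M = -3*sqrt(13)/13;  N = 0

Compute the unit normal N̂(u, v) = (6*sin(v)/sqrt(u^2 + 36), -6*cos(v)/sqrt(u^2 + 36), u/sqrt(u^2 + 36)), and the second partials r_uu, r_uv, r_vv. Take dot products:
  L(u, v) = r_uu · N̂ = 0,
  M(u, v) = r_uv · N̂ = -6/sqrt(u^2 + 36),
  N(u, v) = r_vv · N̂ = 0.
Evaluating at (u, v) = (4, -2*pi/3):
  L = 0, M = -3*sqrt(13)/13, N = 0.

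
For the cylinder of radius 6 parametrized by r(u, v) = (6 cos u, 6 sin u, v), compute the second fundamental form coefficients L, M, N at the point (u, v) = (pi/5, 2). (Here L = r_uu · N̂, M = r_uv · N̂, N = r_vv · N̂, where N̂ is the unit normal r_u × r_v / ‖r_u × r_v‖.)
L = -6;  M = 0;  N = 0

Compute the unit normal N̂(u, v) = (cos(u), sin(u), 0), and the second partials r_uu, r_uv, r_vv. Take dot products:
  L(u, v) = r_uu · N̂ = -6,
  M(u, v) = r_uv · N̂ = 0,
  N(u, v) = r_vv · N̂ = 0.
Evaluating at (u, v) = (pi/5, 2):
  L = -6, M = 0, N = 0.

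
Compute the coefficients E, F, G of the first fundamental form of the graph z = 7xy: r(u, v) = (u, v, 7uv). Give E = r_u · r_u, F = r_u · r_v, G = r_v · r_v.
E = 49*v^2 + 1;  F = 49*u*v;  G = 49*u^2 + 1

Compute partials: r_u = (1, 0, 7*v), r_v = (0, 1, 7*u). Then
  E = r_u · r_u = 49*v^2 + 1,
  F = r_u · r_v = 49*u*v,
  G = r_v · r_v = 49*u^2 + 1.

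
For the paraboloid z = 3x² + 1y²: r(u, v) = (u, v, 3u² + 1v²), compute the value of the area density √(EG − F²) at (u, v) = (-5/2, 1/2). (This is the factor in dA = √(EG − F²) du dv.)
√(EG − F²)|_{(-5/2, 1/2)} = sqrt(227)

E = 36*u^2 + 1, F = 12*u*v, G = 4*v^2 + 1, so EG − F² = 36*u^2 + 4*v^2 + 1. Taking the positive square root: √(EG − F²) = sqrt(36*u^2 + 4*v^2 + 1). At (u, v) = (-5/2, 1/2): sqrt(227).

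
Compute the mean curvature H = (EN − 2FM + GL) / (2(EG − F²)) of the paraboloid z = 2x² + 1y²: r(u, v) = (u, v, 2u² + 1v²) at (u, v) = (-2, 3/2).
H = 85*sqrt(74)/5476

With E = 16*u^2 + 1, F = 8*u*v, G = 4*v^2 + 1, L = 4/sqrt(16*u^2 + 4*v^2 + 1), M = 0, N = 2/sqrt(16*u^2 + 4*v^2 + 1), assemble
  H = (EN − 2FM + GL) / (2(EG − F²)) = (16*u^2 + 8*v^2 + 3)/(16*u^2 + 4*v^2 + 1)^(3/2).
At (u, v) = (-2, 3/2): H = 85*sqrt(74)/5476.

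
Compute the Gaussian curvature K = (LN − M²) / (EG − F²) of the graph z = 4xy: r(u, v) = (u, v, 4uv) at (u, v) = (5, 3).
K = -16/297025

Coefficients of the first fundamental form: E = 16*v^2 + 1, F = 16*u*v, G = 16*u^2 + 1.
Coefficients of the second fundamental form: L = 0, M = 4/sqrt(16*u^2 + 16*v^2 + 1), N = 0.
Assemble K = (LN − M²)/(EG − F²) = -16/(256*u^4 + 512*u^2*v^2 + 32*u^2 + 256*v^4 + 32*v^2 + 1). At (u, v) = (5, 3): K = -16/297025.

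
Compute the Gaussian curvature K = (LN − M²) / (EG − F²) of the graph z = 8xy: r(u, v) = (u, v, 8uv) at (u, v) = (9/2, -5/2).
K = -64/2879809

Coefficients of the first fundamental form: E = 64*v^2 + 1, F = 64*u*v, G = 64*u^2 + 1.
Coefficients of the second fundamental form: L = 0, M = 8/sqrt(64*u^2 + 64*v^2 + 1), N = 0.
Assemble K = (LN − M²)/(EG − F²) = -64/(4096*u^4 + 8192*u^2*v^2 + 128*u^2 + 4096*v^4 + 128*v^2 + 1). At (u, v) = (9/2, -5/2): K = -64/2879809.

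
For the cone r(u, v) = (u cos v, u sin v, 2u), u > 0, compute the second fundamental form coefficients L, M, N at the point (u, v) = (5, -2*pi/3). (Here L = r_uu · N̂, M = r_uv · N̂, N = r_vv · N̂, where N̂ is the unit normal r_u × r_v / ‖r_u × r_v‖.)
L = 0;  M = 0;  N = 2*sqrt(5)

Compute the unit normal N̂(u, v) = (-2*sqrt(5)*u*cos(v)/(5*Abs(u)), -2*sqrt(5)*u*sin(v)/(5*Abs(u)), sqrt(5)*u/(5*Abs(u))), and the second partials r_uu, r_uv, r_vv. Take dot products:
  L(u, v) = r_uu · N̂ = 0,
  M(u, v) = r_uv · N̂ = 0,
  N(u, v) = r_vv · N̂ = 2*sqrt(5)*u^2/(5*Abs(u)).
Evaluating at (u, v) = (5, -2*pi/3):
  L = 0, M = 0, N = 2*sqrt(5).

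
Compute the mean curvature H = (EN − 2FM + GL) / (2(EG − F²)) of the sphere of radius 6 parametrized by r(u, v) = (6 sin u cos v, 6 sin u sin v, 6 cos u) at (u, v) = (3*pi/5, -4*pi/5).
H = -1/6

With E = 36, F = 0, G = 36*sin(u)^2, L = -6*sin(u)/Abs(sin(u)), M = 0, N = -6*sin(u)^3/Abs(sin(u)), assemble
  H = (EN − 2FM + GL) / (2(EG − F²)) = -sin(u)/(6*Abs(sin(u))).
At (u, v) = (3*pi/5, -4*pi/5): H = -1/6.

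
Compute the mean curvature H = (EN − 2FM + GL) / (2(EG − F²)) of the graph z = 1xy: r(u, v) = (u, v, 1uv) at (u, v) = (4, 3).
H = -3*sqrt(26)/169

With E = v^2 + 1, F = u*v, G = u^2 + 1, L = 0, M = 1/sqrt(u^2 + v^2 + 1), N = 0, assemble
  H = (EN − 2FM + GL) / (2(EG − F²)) = -u*v/(u^2 + v^2 + 1)^(3/2).
At (u, v) = (4, 3): H = -3*sqrt(26)/169.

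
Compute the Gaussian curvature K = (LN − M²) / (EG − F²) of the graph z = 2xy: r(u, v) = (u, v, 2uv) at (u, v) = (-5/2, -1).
K = -1/225

Coefficients of the first fundamental form: E = 4*v^2 + 1, F = 4*u*v, G = 4*u^2 + 1.
Coefficients of the second fundamental form: L = 0, M = 2/sqrt(4*u^2 + 4*v^2 + 1), N = 0.
Assemble K = (LN − M²)/(EG − F²) = -4/(16*u^4 + 32*u^2*v^2 + 8*u^2 + 16*v^4 + 8*v^2 + 1). At (u, v) = (-5/2, -1): K = -1/225.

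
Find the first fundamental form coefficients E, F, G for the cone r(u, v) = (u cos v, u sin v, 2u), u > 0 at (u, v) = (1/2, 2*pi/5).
E = 5;  F = 0;  G = 1/4

Partials: r_u = (cos(v), sin(v), 2), r_v = (-u*sin(v), u*cos(v), 0). As functions of (u, v):
  E = r_u · r_u = 5,
  F = r_u · r_v = 0,
  G = r_v · r_v = u^2.
Evaluating at (u, v) = (1/2, 2*pi/5): E = 5, F = 0, G = 1/4.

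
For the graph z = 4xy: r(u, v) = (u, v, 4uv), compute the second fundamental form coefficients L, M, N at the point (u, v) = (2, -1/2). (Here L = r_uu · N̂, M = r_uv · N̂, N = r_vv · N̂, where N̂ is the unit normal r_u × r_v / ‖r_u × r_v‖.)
L = 0;  M = 4*sqrt(69)/69;  N = 0

Compute the unit normal N̂(u, v) = (-4*v/sqrt(16*u^2 + 16*v^2 + 1), -4*u/sqrt(16*u^2 + 16*v^2 + 1), 1/sqrt(16*u^2 + 16*v^2 + 1)), and the second partials r_uu, r_uv, r_vv. Take dot products:
  L(u, v) = r_uu · N̂ = 0,
  M(u, v) = r_uv · N̂ = 4/sqrt(16*u^2 + 16*v^2 + 1),
  N(u, v) = r_vv · N̂ = 0.
Evaluating at (u, v) = (2, -1/2):
  L = 0, M = 4*sqrt(69)/69, N = 0.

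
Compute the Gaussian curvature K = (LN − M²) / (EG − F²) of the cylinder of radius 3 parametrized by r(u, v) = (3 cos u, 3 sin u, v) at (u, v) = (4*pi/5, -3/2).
K = 0

Coefficients of the first fundamental form: E = 9, F = 0, G = 1.
Coefficients of the second fundamental form: L = -3, M = 0, N = 0.
Assemble K = (LN − M²)/(EG − F²) = 0. At (u, v) = (4*pi/5, -3/2): K = 0.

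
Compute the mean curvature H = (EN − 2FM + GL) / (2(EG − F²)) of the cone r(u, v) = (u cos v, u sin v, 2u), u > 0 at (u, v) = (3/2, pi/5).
H = 2*sqrt(5)/15

With E = 5, F = 0, G = u^2, L = 0, M = 0, N = 2*sqrt(5)*u^2/(5*Abs(u)), assemble
  H = (EN − 2FM + GL) / (2(EG − F²)) = sqrt(5)/(5*Abs(u)).
At (u, v) = (3/2, pi/5): H = 2*sqrt(5)/15.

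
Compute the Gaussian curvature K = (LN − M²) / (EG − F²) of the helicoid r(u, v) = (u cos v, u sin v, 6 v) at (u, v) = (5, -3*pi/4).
K = -36/3721

Coefficients of the first fundamental form: E = 1, F = 0, G = u^2 + 36.
Coefficients of the second fundamental form: L = 0, M = -6/sqrt(u^2 + 36), N = 0.
Assemble K = (LN − M²)/(EG − F²) = -36/(u^2 + 36)^2. At (u, v) = (5, -3*pi/4): K = -36/3721.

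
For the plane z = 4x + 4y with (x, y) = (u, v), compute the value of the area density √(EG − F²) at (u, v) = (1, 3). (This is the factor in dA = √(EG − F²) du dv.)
√(EG − F²)|_{(1, 3)} = sqrt(33)

E = 17, F = 16, G = 17, so EG − F² = 33. Taking the positive square root: √(EG − F²) = sqrt(33). At (u, v) = (1, 3): sqrt(33).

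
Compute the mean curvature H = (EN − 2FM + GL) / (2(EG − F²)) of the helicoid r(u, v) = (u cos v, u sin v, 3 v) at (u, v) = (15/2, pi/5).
H = 0

With E = 1, F = 0, G = u^2 + 9, L = 0, M = -3/sqrt(u^2 + 9), N = 0, assemble
  H = (EN − 2FM + GL) / (2(EG − F²)) = 0.
At (u, v) = (15/2, pi/5): H = 0.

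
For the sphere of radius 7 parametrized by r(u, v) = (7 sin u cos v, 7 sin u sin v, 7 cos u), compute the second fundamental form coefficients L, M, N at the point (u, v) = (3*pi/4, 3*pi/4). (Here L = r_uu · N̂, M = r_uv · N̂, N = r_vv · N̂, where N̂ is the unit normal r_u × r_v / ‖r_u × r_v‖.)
L = -7;  M = 0;  N = -7/2

Compute the unit normal N̂(u, v) = (sin(u)^2*cos(v)/Abs(sin(u)), sin(u)^2*sin(v)/Abs(sin(u)), sin(2*u)/(2*Abs(sin(u)))), and the second partials r_uu, r_uv, r_vv. Take dot products:
  L(u, v) = r_uu · N̂ = -7*sin(u)/Abs(sin(u)),
  M(u, v) = r_uv · N̂ = 0,
  N(u, v) = r_vv · N̂ = -7*sin(u)^3/Abs(sin(u)).
Evaluating at (u, v) = (3*pi/4, 3*pi/4):
  L = -7, M = 0, N = -7/2.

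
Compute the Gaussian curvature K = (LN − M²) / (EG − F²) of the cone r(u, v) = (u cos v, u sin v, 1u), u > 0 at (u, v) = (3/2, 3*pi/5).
K = 0

Coefficients of the first fundamental form: E = 2, F = 0, G = u^2.
Coefficients of the second fundamental form: L = 0, M = 0, N = sqrt(2)*u^2/(2*Abs(u)).
Assemble K = (LN − M²)/(EG − F²) = 0. At (u, v) = (3/2, 3*pi/5): K = 0.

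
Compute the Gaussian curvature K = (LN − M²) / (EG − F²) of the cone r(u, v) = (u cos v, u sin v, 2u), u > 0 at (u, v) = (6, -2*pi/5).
K = 0

Coefficients of the first fundamental form: E = 5, F = 0, G = u^2.
Coefficients of the second fundamental form: L = 0, M = 0, N = 2*sqrt(5)*u^2/(5*Abs(u)).
Assemble K = (LN − M²)/(EG − F²) = 0. At (u, v) = (6, -2*pi/5): K = 0.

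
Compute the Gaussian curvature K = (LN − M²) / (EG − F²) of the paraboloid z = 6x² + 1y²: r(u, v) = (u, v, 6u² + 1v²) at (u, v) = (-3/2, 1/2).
K = 6/26569

Coefficients of the first fundamental form: E = 144*u^2 + 1, F = 24*u*v, G = 4*v^2 + 1.
Coefficients of the second fundamental form: L = 12/sqrt(144*u^2 + 4*v^2 + 1), M = 0, N = 2/sqrt(144*u^2 + 4*v^2 + 1).
Assemble K = (LN − M²)/(EG − F²) = 24/(20736*u^4 + 1152*u^2*v^2 + 288*u^2 + 16*v^4 + 8*v^2 + 1). At (u, v) = (-3/2, 1/2): K = 6/26569.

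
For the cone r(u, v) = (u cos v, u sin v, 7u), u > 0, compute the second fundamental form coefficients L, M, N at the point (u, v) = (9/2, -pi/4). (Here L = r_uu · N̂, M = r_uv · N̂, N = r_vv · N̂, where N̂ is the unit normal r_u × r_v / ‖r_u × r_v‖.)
L = 0;  M = 0;  N = 63*sqrt(2)/20

Compute the unit normal N̂(u, v) = (-7*sqrt(2)*u*cos(v)/(10*Abs(u)), -7*sqrt(2)*u*sin(v)/(10*Abs(u)), sqrt(2)*u/(10*Abs(u))), and the second partials r_uu, r_uv, r_vv. Take dot products:
  L(u, v) = r_uu · N̂ = 0,
  M(u, v) = r_uv · N̂ = 0,
  N(u, v) = r_vv · N̂ = 7*sqrt(2)*u^2/(10*Abs(u)).
Evaluating at (u, v) = (9/2, -pi/4):
  L = 0, M = 0, N = 63*sqrt(2)/20.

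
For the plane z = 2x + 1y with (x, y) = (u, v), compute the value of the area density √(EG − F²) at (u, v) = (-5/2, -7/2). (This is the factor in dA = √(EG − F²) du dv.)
√(EG − F²)|_{(-5/2, -7/2)} = sqrt(6)

E = 5, F = 2, G = 2, so EG − F² = 6. Taking the positive square root: √(EG − F²) = sqrt(6). At (u, v) = (-5/2, -7/2): sqrt(6).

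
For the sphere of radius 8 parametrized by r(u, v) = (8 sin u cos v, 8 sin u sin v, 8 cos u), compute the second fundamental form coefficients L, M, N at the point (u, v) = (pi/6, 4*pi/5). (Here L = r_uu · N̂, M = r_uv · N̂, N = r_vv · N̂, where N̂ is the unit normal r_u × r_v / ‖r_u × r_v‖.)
L = -8;  M = 0;  N = -2

Compute the unit normal N̂(u, v) = (sin(u)^2*cos(v)/Abs(sin(u)), sin(u)^2*sin(v)/Abs(sin(u)), sin(2*u)/(2*Abs(sin(u)))), and the second partials r_uu, r_uv, r_vv. Take dot products:
  L(u, v) = r_uu · N̂ = -8*sin(u)/Abs(sin(u)),
  M(u, v) = r_uv · N̂ = 0,
  N(u, v) = r_vv · N̂ = -8*sin(u)^3/Abs(sin(u)).
Evaluating at (u, v) = (pi/6, 4*pi/5):
  L = -8, M = 0, N = -2.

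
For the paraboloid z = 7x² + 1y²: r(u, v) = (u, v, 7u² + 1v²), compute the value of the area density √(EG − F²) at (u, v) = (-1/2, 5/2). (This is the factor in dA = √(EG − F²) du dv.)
√(EG − F²)|_{(-1/2, 5/2)} = 5*sqrt(3)

E = 196*u^2 + 1, F = 28*u*v, G = 4*v^2 + 1, so EG − F² = 196*u^2 + 4*v^2 + 1. Taking the positive square root: √(EG − F²) = sqrt(196*u^2 + 4*v^2 + 1). At (u, v) = (-1/2, 5/2): 5*sqrt(3).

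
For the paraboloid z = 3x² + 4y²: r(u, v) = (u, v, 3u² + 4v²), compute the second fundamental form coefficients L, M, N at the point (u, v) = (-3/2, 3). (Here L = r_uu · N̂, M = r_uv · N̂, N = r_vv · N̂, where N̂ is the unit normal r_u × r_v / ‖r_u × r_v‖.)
L = 3*sqrt(658)/329;  M = 0;  N = 4*sqrt(658)/329

Compute the unit normal N̂(u, v) = (-6*u/sqrt(36*u^2 + 64*v^2 + 1), -8*v/sqrt(36*u^2 + 64*v^2 + 1), 1/sqrt(36*u^2 + 64*v^2 + 1)), and the second partials r_uu, r_uv, r_vv. Take dot products:
  L(u, v) = r_uu · N̂ = 6/sqrt(36*u^2 + 64*v^2 + 1),
  M(u, v) = r_uv · N̂ = 0,
  N(u, v) = r_vv · N̂ = 8/sqrt(36*u^2 + 64*v^2 + 1).
Evaluating at (u, v) = (-3/2, 3):
  L = 3*sqrt(658)/329, M = 0, N = 4*sqrt(658)/329.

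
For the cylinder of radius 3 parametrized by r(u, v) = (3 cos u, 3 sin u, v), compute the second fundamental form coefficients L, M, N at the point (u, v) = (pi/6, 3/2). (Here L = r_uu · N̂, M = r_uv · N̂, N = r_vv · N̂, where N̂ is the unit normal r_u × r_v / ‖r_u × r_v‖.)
L = -3;  M = 0;  N = 0

Compute the unit normal N̂(u, v) = (cos(u), sin(u), 0), and the second partials r_uu, r_uv, r_vv. Take dot products:
  L(u, v) = r_uu · N̂ = -3,
  M(u, v) = r_uv · N̂ = 0,
  N(u, v) = r_vv · N̂ = 0.
Evaluating at (u, v) = (pi/6, 3/2):
  L = -3, M = 0, N = 0.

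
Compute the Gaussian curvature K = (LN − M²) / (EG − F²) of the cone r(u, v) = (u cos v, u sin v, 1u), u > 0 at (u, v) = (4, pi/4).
K = 0

Coefficients of the first fundamental form: E = 2, F = 0, G = u^2.
Coefficients of the second fundamental form: L = 0, M = 0, N = sqrt(2)*u^2/(2*Abs(u)).
Assemble K = (LN − M²)/(EG − F²) = 0. At (u, v) = (4, pi/4): K = 0.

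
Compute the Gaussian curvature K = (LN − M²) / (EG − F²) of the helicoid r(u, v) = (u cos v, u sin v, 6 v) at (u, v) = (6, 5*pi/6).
K = -1/144

Coefficients of the first fundamental form: E = 1, F = 0, G = u^2 + 36.
Coefficients of the second fundamental form: L = 0, M = -6/sqrt(u^2 + 36), N = 0.
Assemble K = (LN − M²)/(EG − F²) = -36/(u^2 + 36)^2. At (u, v) = (6, 5*pi/6): K = -1/144.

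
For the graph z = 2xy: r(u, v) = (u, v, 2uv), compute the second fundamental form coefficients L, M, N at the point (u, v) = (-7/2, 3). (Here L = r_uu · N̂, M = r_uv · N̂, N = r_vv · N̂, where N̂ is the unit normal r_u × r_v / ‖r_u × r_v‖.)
L = 0;  M = sqrt(86)/43;  N = 0

Compute the unit normal N̂(u, v) = (-2*v/sqrt(4*u^2 + 4*v^2 + 1), -2*u/sqrt(4*u^2 + 4*v^2 + 1), 1/sqrt(4*u^2 + 4*v^2 + 1)), and the second partials r_uu, r_uv, r_vv. Take dot products:
  L(u, v) = r_uu · N̂ = 0,
  M(u, v) = r_uv · N̂ = 2/sqrt(4*u^2 + 4*v^2 + 1),
  N(u, v) = r_vv · N̂ = 0.
Evaluating at (u, v) = (-7/2, 3):
  L = 0, M = sqrt(86)/43, N = 0.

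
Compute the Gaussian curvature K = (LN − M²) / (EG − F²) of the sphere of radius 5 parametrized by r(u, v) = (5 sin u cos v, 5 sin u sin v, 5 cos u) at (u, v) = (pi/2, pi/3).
K = 1/25

Coefficients of the first fundamental form: E = 25, F = 0, G = 25*sin(u)^2.
Coefficients of the second fundamental form: L = -5*sin(u)/Abs(sin(u)), M = 0, N = -5*sin(u)^3/Abs(sin(u)).
Assemble K = (LN − M²)/(EG − F²) = 1/25. At (u, v) = (pi/2, pi/3): K = 1/25.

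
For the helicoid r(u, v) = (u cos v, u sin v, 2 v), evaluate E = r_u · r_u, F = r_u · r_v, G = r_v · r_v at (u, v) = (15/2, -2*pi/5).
E = 1;  F = 0;  G = 241/4

Partials: r_u = (cos(v), sin(v), 0), r_v = (-u*sin(v), u*cos(v), 2). As functions of (u, v):
  E = r_u · r_u = 1,
  F = r_u · r_v = 0,
  G = r_v · r_v = u^2 + 4.
Evaluating at (u, v) = (15/2, -2*pi/5): E = 1, F = 0, G = 241/4.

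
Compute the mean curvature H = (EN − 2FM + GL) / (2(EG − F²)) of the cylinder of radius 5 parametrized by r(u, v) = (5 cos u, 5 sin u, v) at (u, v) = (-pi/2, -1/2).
H = -1/10

With E = 25, F = 0, G = 1, L = -5, M = 0, N = 0, assemble
  H = (EN − 2FM + GL) / (2(EG − F²)) = -1/10.
At (u, v) = (-pi/2, -1/2): H = -1/10.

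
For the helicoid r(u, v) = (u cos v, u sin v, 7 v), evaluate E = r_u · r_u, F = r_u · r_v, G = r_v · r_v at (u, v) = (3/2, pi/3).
E = 1;  F = 0;  G = 205/4

Partials: r_u = (cos(v), sin(v), 0), r_v = (-u*sin(v), u*cos(v), 7). As functions of (u, v):
  E = r_u · r_u = 1,
  F = r_u · r_v = 0,
  G = r_v · r_v = u^2 + 49.
Evaluating at (u, v) = (3/2, pi/3): E = 1, F = 0, G = 205/4.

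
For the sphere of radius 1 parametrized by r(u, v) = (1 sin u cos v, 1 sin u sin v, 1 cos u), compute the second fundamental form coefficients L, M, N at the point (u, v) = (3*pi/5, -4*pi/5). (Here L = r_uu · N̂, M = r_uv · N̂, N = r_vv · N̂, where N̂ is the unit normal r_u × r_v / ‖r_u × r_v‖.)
L = -1;  M = 0;  N = -5/8 - sqrt(5)/8

Compute the unit normal N̂(u, v) = (sin(u)^2*cos(v)/Abs(sin(u)), sin(u)^2*sin(v)/Abs(sin(u)), sin(2*u)/(2*Abs(sin(u)))), and the second partials r_uu, r_uv, r_vv. Take dot products:
  L(u, v) = r_uu · N̂ = -sin(u)/Abs(sin(u)),
  M(u, v) = r_uv · N̂ = 0,
  N(u, v) = r_vv · N̂ = -sin(u)^3/Abs(sin(u)).
Evaluating at (u, v) = (3*pi/5, -4*pi/5):
  L = -1, M = 0, N = -5/8 - sqrt(5)/8.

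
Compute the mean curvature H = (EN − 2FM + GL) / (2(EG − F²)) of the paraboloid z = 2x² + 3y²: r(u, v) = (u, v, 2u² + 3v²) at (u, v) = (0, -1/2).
H = 23*sqrt(10)/100

With E = 16*u^2 + 1, F = 24*u*v, G = 36*v^2 + 1, L = 4/sqrt(16*u^2 + 36*v^2 + 1), M = 0, N = 6/sqrt(16*u^2 + 36*v^2 + 1), assemble
  H = (EN − 2FM + GL) / (2(EG − F²)) = (48*u^2 + 72*v^2 + 5)/(16*u^2 + 36*v^2 + 1)^(3/2).
At (u, v) = (0, -1/2): H = 23*sqrt(10)/100.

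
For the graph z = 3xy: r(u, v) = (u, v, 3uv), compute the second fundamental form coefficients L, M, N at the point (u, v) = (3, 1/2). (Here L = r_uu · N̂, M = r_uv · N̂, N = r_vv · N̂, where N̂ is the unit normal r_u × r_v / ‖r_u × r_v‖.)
L = 0;  M = 6*sqrt(337)/337;  N = 0

Compute the unit normal N̂(u, v) = (-3*v/sqrt(9*u^2 + 9*v^2 + 1), -3*u/sqrt(9*u^2 + 9*v^2 + 1), 1/sqrt(9*u^2 + 9*v^2 + 1)), and the second partials r_uu, r_uv, r_vv. Take dot products:
  L(u, v) = r_uu · N̂ = 0,
  M(u, v) = r_uv · N̂ = 3/sqrt(9*u^2 + 9*v^2 + 1),
  N(u, v) = r_vv · N̂ = 0.
Evaluating at (u, v) = (3, 1/2):
  L = 0, M = 6*sqrt(337)/337, N = 0.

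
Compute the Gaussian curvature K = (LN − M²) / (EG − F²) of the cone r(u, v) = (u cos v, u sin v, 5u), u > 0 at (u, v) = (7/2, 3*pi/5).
K = 0

Coefficients of the first fundamental form: E = 26, F = 0, G = u^2.
Coefficients of the second fundamental form: L = 0, M = 0, N = 5*sqrt(26)*u^2/(26*Abs(u)).
Assemble K = (LN − M²)/(EG − F²) = 0. At (u, v) = (7/2, 3*pi/5): K = 0.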